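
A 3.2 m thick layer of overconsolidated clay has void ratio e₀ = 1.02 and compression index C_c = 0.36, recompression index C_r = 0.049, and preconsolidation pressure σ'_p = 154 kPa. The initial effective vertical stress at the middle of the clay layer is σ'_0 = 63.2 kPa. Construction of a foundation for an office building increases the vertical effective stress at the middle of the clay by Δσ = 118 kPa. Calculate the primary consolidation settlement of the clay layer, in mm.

Final effective stress: σ'_f = 63.2 + 118 = 181.2 kPa.
σ'_f = 181.2 > σ'_p = 154 kPa, so the stress path crosses the preconsolidation pressure — recompression up to σ'_p, then virgin compression beyond:
S_c = H/(1+e₀)·[C_r·log₁₀(σ'_p/σ'_0) + C_c·log₁₀(σ'_f/σ'_p)]
    = 3.2/2.02 × [0.049×log₁₀(154/63.2) + 0.36×log₁₀(181.2/154)]
    = 1.5842 × [0.018953 + 0.025429] = 0.07031 m

S_c ≈ 70.3 mm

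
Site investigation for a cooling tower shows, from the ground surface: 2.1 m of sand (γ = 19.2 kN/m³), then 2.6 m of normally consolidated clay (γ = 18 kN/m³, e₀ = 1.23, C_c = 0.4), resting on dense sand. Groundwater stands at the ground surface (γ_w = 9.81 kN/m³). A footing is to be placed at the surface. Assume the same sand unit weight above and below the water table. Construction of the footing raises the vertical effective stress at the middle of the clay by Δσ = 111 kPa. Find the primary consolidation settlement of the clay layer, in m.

Mid-depth of clay below the ground surface: z = 2.1 + 2.6/2 = 3.4 m.
Total vertical stress at mid-clay: σ_v = 19.2×2.1 + 18×1.3 = 63.72 kPa.
Pore pressure: u = 9.81×(3.4 − 0) = 33.354 kPa.
Initial effective stress: σ'_0 = σ_v − u = 63.72 − 33.354 = 30.366 kPa.
Final effective stress: σ'_f = σ'_0 + Δσ = 30.366 + 111 = 141.37 kPa.
Normally consolidated clay, so the full stress increment lies on the virgin compression line:
S_c = C_c·H/(1+e₀)·log₁₀(σ'_f/σ'_0) = 0.4×2.6/(1+1.23)×log₁₀(141.37/30.366)
    = 0.46637 × 0.66797 = 0.3115 m

S_c ≈ 0.312 m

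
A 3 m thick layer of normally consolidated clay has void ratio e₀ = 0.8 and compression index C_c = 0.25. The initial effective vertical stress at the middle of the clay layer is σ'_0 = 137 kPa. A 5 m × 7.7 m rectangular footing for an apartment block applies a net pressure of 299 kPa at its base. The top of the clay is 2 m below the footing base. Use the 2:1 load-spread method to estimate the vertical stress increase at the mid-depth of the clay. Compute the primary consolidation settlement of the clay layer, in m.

Mid-depth of clay below the footing base: z = 2 + 3/2 = 3.5 m.
Stress increase at mid-clay by the 2:1 spreading method:
Δσ = qBL/((B+z)(L+z)) = 299×5×7.7/((5+3.5)(7.7+3.5)) = 120.92 kPa
Final effective stress: σ'_f = σ'_0 + Δσ = 137 + 120.92 = 257.92 kPa.
Normally consolidated clay, so the full stress increment lies on the virgin compression line:
S_c = C_c·H/(1+e₀)·log₁₀(σ'_f/σ'_0) = 0.25×3/(1+0.8)×log₁₀(257.92/137)
    = 0.41667 × 0.27476 = 0.1145 m

S_c ≈ 0.114 m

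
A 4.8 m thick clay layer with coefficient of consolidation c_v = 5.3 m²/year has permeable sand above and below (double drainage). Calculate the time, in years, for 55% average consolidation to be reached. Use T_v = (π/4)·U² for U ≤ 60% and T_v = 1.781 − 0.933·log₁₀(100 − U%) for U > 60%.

t ≈ 0.258 years

Drainage path length: H_d = H/2 = 2.4 m (double drainage).
U ≤ 60%: T_v = (π/4)·U² = (π/4)×0.55² = 0.23758.
t = T_v·H_d²/c_v = 0.23758×2.4²/5.3 = 0.2582 years.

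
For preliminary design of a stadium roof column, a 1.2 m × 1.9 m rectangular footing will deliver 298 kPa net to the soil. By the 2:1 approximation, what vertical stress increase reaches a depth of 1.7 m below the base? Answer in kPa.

Δσ_z ≈ 65.1 kPa

By the 2:1 method the load spreads at 1 horizontal : 2 vertical, so at depth z the loaded area has grown by z in each plan dimension:
Δσ = qBL/((B+z)(L+z)) = 298×1.2×1.9/((1.2+1.7)(1.9+1.7)) = 65.08 kPa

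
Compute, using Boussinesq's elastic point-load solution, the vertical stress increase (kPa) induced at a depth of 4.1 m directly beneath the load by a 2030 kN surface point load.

Δσ_z ≈ 57.7 kPa

Boussinesq vertical stress below a point load on an elastic half-space:
Δσ_z = 3P/(2πz²) · [1 + (r/z)²]^(−5/2)
r/z = 0/4.1 = 0; [1+(r/z)²]^(−5/2) = 1.
Δσ_z = 3×2030/(2π×4.1²) × 1 = 57.659 × 1 = 57.66 kPa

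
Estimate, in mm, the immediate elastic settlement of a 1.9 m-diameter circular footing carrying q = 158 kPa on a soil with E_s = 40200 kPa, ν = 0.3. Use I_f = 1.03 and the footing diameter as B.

S_e ≈ 7 mm

Immediate (elastic) settlement: S_e = q·B·(1−ν²)/E_s · I_f.
S_e = 158 × 1.9 × (1 − 0.3²) / 40200 × 1.03
    = 158 × 1.9 × 0.91 / 40200 × 1.03
    = 0.006999 m = 6.999 mm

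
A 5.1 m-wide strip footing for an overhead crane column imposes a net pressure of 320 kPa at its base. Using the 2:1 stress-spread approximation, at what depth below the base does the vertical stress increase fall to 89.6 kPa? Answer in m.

z ≈ 13.1 m

2:1 spreading — at depth z the loaded area has grown by z in each plan dimension:
qB/(B+z) = Δσ_z ⇒ z = qB/Δσ_z − B = 320×5.1/89.6 − 5.1 = 13.11 m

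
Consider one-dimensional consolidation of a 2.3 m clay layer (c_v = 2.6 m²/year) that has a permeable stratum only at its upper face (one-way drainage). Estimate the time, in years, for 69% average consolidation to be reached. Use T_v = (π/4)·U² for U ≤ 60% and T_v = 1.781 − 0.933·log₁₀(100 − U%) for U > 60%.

t ≈ 0.793 years

Drainage path length: H_d = H = 2.3 m (single drainage).
U > 60%: T_v = 1.781 − 0.933·log₁₀(100 − 69) = 0.38956.
t = T_v·H_d²/c_v = 0.38956×2.3²/2.6 = 0.7926 years.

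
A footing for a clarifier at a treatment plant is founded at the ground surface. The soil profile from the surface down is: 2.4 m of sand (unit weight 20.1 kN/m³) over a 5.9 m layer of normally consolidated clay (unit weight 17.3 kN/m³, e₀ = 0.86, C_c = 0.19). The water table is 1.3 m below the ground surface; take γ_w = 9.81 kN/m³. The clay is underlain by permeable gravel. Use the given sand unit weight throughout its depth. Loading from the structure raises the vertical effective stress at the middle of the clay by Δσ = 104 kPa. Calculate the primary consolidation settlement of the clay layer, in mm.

Mid-depth of clay below the ground surface: z = 2.4 + 5.9/2 = 5.35 m.
Total vertical stress at mid-clay: σ_v = 20.1×2.4 + 17.3×2.95 = 99.275 kPa.
Pore pressure: u = 9.81×(5.35 − 1.3) = 39.73 kPa.
Initial effective stress: σ'_0 = σ_v − u = 99.275 − 39.73 = 59.545 kPa.
Final effective stress: σ'_f = σ'_0 + Δσ = 59.545 + 104 = 163.55 kPa.
Normally consolidated clay, so the full stress increment lies on the virgin compression line:
S_c = C_c·H/(1+e₀)·log₁₀(σ'_f/σ'_0) = 0.19×5.9/(1+0.86)×log₁₀(163.55/59.545)
    = 0.60269 × 0.43881 = 0.2645 m

S_c ≈ 264 mm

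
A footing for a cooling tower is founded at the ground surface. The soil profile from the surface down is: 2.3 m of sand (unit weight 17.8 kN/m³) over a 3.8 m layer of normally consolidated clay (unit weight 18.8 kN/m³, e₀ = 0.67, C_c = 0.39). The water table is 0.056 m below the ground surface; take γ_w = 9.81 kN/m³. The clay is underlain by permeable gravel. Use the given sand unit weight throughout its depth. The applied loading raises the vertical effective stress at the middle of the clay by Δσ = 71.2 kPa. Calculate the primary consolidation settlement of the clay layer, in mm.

S_c ≈ 421 mm

Mid-depth of clay below the ground surface: z = 2.3 + 3.8/2 = 4.2 m.
Total vertical stress at mid-clay: σ_v = 17.8×2.3 + 18.8×1.9 = 76.66 kPa.
Pore pressure: u = 9.81×(4.2 − 0.056) = 40.653 kPa.
Initial effective stress: σ'_0 = σ_v − u = 76.66 − 40.653 = 36.007 kPa.
Final effective stress: σ'_f = σ'_0 + Δσ = 36.007 + 71.2 = 107.21 kPa.
Normally consolidated clay, so the full stress increment lies on the virgin compression line:
S_c = C_c·H/(1+e₀)·log₁₀(σ'_f/σ'_0) = 0.39×3.8/(1+0.67)×log₁₀(107.21/36.007)
    = 0.88743 × 0.47385 = 0.4205 m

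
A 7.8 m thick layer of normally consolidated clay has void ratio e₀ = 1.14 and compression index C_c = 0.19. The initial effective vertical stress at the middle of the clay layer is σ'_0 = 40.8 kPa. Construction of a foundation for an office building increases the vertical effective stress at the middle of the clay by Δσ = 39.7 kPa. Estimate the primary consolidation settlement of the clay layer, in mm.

S_c ≈ 204 mm

Final effective stress: σ'_f = σ'_0 + Δσ = 40.8 + 39.7 = 80.5 kPa.
Normally consolidated clay, so the full stress increment lies on the virgin compression line:
S_c = C_c·H/(1+e₀)·log₁₀(σ'_f/σ'_0) = 0.19×7.8/(1+1.14)×log₁₀(80.5/40.8)
    = 0.69252 × 0.29514 = 0.2044 m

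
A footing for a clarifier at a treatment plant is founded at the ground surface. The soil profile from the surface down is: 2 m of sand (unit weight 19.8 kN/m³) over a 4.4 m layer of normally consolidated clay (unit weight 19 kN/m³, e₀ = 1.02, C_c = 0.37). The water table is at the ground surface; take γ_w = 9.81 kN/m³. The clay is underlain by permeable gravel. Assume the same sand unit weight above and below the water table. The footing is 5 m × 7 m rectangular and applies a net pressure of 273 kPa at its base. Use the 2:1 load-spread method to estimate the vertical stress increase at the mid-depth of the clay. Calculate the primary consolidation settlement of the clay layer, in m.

Mid-depth of clay below the ground surface: z = 2 + 4.4/2 = 4.2 m.
Total vertical stress at mid-clay: σ_v = 19.8×2 + 19×2.2 = 81.4 kPa.
Pore pressure: u = 9.81×(4.2 − 0) = 41.202 kPa.
Initial effective stress: σ'_0 = σ_v − u = 81.4 − 41.202 = 40.198 kPa.
Stress increase at mid-clay by the 2:1 spreading method:
Δσ = qBL/((B+z)(L+z)) = 273×5×7/((5+4.2)(7+4.2)) = 92.731 kPa
Final effective stress: σ'_f = σ'_0 + Δσ = 40.198 + 92.731 = 132.93 kPa.
Normally consolidated clay, so the full stress increment lies on the virgin compression line:
S_c = C_c·H/(1+e₀)·log₁₀(σ'_f/σ'_0) = 0.37×4.4/(1+1.02)×log₁₀(132.93/40.198)
    = 0.80594 × 0.51942 = 0.4186 m

S_c ≈ 0.419 m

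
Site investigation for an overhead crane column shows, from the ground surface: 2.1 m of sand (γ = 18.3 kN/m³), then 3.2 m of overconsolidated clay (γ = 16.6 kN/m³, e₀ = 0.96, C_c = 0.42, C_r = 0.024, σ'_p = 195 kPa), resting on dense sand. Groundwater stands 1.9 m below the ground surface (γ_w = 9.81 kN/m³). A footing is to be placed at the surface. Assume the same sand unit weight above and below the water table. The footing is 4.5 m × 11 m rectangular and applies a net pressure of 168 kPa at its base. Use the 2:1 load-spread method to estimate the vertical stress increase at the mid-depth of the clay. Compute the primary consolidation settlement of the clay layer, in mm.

S_c ≈ 15.3 mm

Mid-depth of clay below the ground surface: z = 2.1 + 3.2/2 = 3.7 m.
Total vertical stress at mid-clay: σ_v = 18.3×2.1 + 16.6×1.6 = 64.99 kPa.
Pore pressure: u = 9.81×(3.7 − 1.9) = 17.658 kPa.
Initial effective stress: σ'_0 = σ_v − u = 64.99 − 17.658 = 47.332 kPa.
Stress increase at mid-clay by the 2:1 spreading method:
Δσ = qBL/((B+z)(L+z)) = 168×4.5×11/((4.5+3.7)(11+3.7)) = 68.99 kPa
Final effective stress: σ'_f = 47.332 + 68.99 = 116.32 kPa.
σ'_f = 116.32 ≤ σ'_p = 195 kPa, so the clay remains overconsolidated and only the recompression index applies:
S_c = C_r·H/(1+e₀)·log₁₀(σ'_f/σ'_0) = 0.024×3.2/1.96×log₁₀(116.32/47.332)
    = 0.039185 × 0.3905 = 0.0153 m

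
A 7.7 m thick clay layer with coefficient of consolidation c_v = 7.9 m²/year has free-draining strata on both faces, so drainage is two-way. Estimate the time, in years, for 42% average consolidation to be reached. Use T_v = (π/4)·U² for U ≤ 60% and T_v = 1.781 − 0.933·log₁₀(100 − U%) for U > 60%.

t ≈ 0.26 years

Drainage path length: H_d = H/2 = 3.85 m (double drainage).
U ≤ 60%: T_v = (π/4)·U² = (π/4)×0.42² = 0.13854.
t = T_v·H_d²/c_v = 0.13854×3.85²/7.9 = 0.2599 years.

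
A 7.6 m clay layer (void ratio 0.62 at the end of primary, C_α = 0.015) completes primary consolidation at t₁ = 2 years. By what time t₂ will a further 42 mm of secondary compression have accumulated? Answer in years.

t₂ ≈ 7.9 years

S_s = C_α·H/(1+e_p)·log₁₀(t₂/t₁) ⇒ log₁₀(t₂/t₁) = S_s·(1+e_p)/(C_α·H).
log₁₀(t₂/t₁) = 0.042 × (1+0.62) / (0.015×7.6) = 0.5968
t₂ = t₁ × 10^0.5968 = 2 × 3.952 = 7.904 years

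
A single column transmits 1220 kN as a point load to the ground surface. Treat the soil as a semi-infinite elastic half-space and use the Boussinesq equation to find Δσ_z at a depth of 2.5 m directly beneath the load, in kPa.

Boussinesq vertical stress below a point load on an elastic half-space:
Δσ_z = 3P/(2πz²) · [1 + (r/z)²]^(−5/2)
r/z = 0/2.5 = 0; [1+(r/z)²]^(−5/2) = 1.
Δσ_z = 3×1220/(2π×2.5²) × 1 = 93.201 × 1 = 93.2 kPa

Δσ_z ≈ 93.2 kPa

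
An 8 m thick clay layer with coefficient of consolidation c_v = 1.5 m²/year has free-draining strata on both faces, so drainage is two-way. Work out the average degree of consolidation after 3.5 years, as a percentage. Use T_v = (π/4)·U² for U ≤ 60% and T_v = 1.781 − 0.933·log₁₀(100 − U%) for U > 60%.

Drainage path length: H_d = H/2 = 4 m (double drainage).
T_v = c_v·t/H_d² = 1.5×3.5/4² = 0.32812.
T_v = 0.32812 corresponds to the U > 60% branch:
U = 1 − 10^((1.781 − T_v)/0.933)/100 = 0.6392

U ≈ 63.9 %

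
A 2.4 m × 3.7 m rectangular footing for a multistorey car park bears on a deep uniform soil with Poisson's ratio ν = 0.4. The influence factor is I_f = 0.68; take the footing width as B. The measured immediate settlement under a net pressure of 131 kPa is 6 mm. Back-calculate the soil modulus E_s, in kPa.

E_s ≈ 29900 kPa

S_e = q·B·(1−ν²)/E_s · I_f  ⇒  E_s = q·B·(1−ν²)·I_f / S_e.
E_s = 131 × 2.4 × 0.84 × 0.68 / 0.006 = 29930 kPa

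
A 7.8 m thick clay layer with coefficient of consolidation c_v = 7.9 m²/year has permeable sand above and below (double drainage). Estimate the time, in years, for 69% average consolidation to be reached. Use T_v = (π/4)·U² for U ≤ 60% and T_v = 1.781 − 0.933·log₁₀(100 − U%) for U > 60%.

t ≈ 0.75 years

Drainage path length: H_d = H/2 = 3.9 m (double drainage).
U > 60%: T_v = 1.781 − 0.933·log₁₀(100 − 69) = 0.38956.
t = T_v·H_d²/c_v = 0.38956×3.9²/7.9 = 0.75 years.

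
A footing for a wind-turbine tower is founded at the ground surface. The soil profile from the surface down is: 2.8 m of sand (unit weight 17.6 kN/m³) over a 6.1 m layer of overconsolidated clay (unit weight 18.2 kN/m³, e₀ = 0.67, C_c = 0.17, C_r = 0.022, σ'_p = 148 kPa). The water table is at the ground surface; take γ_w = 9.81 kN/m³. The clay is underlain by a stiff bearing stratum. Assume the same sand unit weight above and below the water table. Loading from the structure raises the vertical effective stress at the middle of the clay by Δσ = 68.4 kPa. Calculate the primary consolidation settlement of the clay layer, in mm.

S_c ≈ 31.2 mm

Mid-depth of clay below the ground surface: z = 2.8 + 6.1/2 = 5.85 m.
Total vertical stress at mid-clay: σ_v = 17.6×2.8 + 18.2×3.05 = 104.79 kPa.
Pore pressure: u = 9.81×(5.85 − 0) = 57.389 kPa.
Initial effective stress: σ'_0 = σ_v − u = 104.79 − 57.389 = 47.401 kPa.
Final effective stress: σ'_f = 47.401 + 68.4 = 115.8 kPa.
σ'_f = 115.8 ≤ σ'_p = 148 kPa, so the clay remains overconsolidated and only the recompression index applies:
S_c = C_r·H/(1+e₀)·log₁₀(σ'_f/σ'_0) = 0.022×6.1/1.67×log₁₀(115.8/47.401)
    = 0.080359 × 0.38792 = 0.03117 m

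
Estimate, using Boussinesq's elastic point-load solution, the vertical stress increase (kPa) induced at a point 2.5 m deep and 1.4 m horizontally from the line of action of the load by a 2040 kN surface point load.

Boussinesq vertical stress below a point load on an elastic half-space:
Δσ_z = 3P/(2πz²) · [1 + (r/z)²]^(−5/2)
r/z = 1.4/2.5 = 0.56; [1+(r/z)²]^(−5/2) = 0.50564.
Δσ_z = 3×2040/(2π×2.5²) × 0.50564 = 155.84 × 0.50564 = 78.8 kPa

Δσ_z ≈ 78.8 kPa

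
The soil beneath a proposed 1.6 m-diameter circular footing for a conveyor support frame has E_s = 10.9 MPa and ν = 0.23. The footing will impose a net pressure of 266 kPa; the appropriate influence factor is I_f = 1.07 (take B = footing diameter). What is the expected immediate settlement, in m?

S_e ≈ 0.0396 m

Immediate (elastic) settlement: S_e = q·B·(1−ν²)/E_s · I_f.
E_s = 10.9 MPa = 10900 kPa.
S_e = 266 × 1.6 × (1 − 0.23²) / 10900 × 1.07
    = 266 × 1.6 × 0.9471 / 10900 × 1.07
    = 0.03957 m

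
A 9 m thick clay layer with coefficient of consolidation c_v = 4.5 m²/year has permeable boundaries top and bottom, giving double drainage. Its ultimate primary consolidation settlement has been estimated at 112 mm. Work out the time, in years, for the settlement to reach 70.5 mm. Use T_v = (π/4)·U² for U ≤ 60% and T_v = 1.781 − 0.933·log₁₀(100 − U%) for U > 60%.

Drainage path length: H_d = H/2 = 4.5 m (double drainage).
U = S(t)/S_ult = 70.5/112 = 0.6295.
U > 60%: T_v = 1.781 − 0.933·log₁₀(100 − 62.946) = 0.31728.
t = T_v·H_d²/c_v = 0.31728×4.5²/4.5 = 1.428 years.

t ≈ 1.43 years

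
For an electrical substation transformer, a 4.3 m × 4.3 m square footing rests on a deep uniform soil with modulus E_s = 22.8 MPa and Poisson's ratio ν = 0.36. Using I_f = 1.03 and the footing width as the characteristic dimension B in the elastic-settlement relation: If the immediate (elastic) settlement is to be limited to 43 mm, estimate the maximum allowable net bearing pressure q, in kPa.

q ≈ 254 kPa

E_s = 22.8 MPa = 22800 kPa.
S_e = q·B·(1−ν²)/E_s · I_f  ⇒  q = S_e·E_s / (B·(1−ν²)·I_f).
q = 0.043 × 22800 / (4.3 × 0.8704 × 1.03) = 254.3 kPa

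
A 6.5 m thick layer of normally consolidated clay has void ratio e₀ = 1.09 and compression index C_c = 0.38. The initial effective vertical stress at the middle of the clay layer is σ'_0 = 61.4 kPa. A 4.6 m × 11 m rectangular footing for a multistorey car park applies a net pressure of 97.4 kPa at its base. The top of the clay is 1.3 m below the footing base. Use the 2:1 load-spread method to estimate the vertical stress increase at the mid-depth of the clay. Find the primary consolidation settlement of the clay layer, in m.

S_c ≈ 0.23 m

Mid-depth of clay below the footing base: z = 1.3 + 6.5/2 = 4.55 m.
Stress increase at mid-clay by the 2:1 spreading method:
Δσ = qBL/((B+z)(L+z)) = 97.4×4.6×11/((4.6+4.55)(11+4.55)) = 34.638 kPa
Final effective stress: σ'_f = σ'_0 + Δσ = 61.4 + 34.638 = 96.038 kPa.
Normally consolidated clay, so the full stress increment lies on the virgin compression line:
S_c = C_c·H/(1+e₀)·log₁₀(σ'_f/σ'_0) = 0.38×6.5/(1+1.09)×log₁₀(96.038/61.4)
    = 1.1818 × 0.19427 = 0.2296 m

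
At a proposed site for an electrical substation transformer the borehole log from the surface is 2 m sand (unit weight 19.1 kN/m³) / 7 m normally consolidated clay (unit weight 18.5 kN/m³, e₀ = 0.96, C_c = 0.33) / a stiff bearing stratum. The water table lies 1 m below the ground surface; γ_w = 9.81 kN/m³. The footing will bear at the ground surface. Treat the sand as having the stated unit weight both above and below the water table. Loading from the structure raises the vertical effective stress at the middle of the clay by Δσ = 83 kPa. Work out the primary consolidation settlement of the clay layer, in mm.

S_c ≈ 451 mm

Mid-depth of clay below the ground surface: z = 2 + 7/2 = 5.5 m.
Total vertical stress at mid-clay: σ_v = 19.1×2 + 18.5×3.5 = 102.95 kPa.
Pore pressure: u = 9.81×(5.5 − 1) = 44.145 kPa.
Initial effective stress: σ'_0 = σ_v − u = 102.95 − 44.145 = 58.805 kPa.
Final effective stress: σ'_f = σ'_0 + Δσ = 58.805 + 83 = 141.81 kPa.
Normally consolidated clay, so the full stress increment lies on the virgin compression line:
S_c = C_c·H/(1+e₀)·log₁₀(σ'_f/σ'_0) = 0.33×7/(1+0.96)×log₁₀(141.81/58.805)
    = 1.1786 × 0.38229 = 0.4506 m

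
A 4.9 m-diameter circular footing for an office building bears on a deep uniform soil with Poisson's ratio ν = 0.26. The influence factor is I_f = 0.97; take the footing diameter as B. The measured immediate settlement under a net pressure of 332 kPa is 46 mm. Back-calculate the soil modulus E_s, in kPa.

S_e = q·B·(1−ν²)/E_s · I_f  ⇒  E_s = q·B·(1−ν²)·I_f / S_e.
E_s = 332 × 4.9 × 0.9324 × 0.97 / 0.046 = 31990 kPa

E_s ≈ 32000 kPa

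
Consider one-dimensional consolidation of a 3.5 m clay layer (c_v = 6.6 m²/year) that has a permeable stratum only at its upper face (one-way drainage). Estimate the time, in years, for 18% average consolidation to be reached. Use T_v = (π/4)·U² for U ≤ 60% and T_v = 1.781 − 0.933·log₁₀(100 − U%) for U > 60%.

Drainage path length: H_d = H = 3.5 m (single drainage).
U ≤ 60%: T_v = (π/4)·U² = (π/4)×0.18² = 0.025447.
t = T_v·H_d²/c_v = 0.025447×3.5²/6.6 = 0.04723 years.

t ≈ 0.0472 years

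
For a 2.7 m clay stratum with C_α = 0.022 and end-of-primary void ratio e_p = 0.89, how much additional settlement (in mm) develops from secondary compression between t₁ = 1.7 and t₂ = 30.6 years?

Secondary compression: S_s = C_α·H/(1+e_p)·log₁₀(t₂/t₁)
S_s = 0.022×2.7/(1+0.89)×log₁₀(30.6/1.7)
    = 0.03143 × 1.255 = 0.03945 m

S_s ≈ 39.5 mm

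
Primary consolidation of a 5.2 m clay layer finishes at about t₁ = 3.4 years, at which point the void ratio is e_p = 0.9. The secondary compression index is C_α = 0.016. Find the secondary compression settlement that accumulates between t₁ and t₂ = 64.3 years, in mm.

S_s ≈ 55.9 mm

Secondary compression: S_s = C_α·H/(1+e_p)·log₁₀(t₂/t₁)
S_s = 0.016×5.2/(1+0.9)×log₁₀(64.3/3.4)
    = 0.04379 × 1.277 = 0.05591 m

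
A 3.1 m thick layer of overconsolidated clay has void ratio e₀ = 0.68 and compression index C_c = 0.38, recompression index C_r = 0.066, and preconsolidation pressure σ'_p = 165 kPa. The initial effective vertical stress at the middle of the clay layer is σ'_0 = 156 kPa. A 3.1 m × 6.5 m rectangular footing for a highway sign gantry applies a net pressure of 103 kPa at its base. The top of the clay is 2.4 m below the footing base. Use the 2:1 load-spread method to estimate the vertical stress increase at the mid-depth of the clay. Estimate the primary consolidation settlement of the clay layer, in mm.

S_c ≈ 36.4 mm

Mid-depth of clay below the footing base: z = 2.4 + 3.1/2 = 3.95 m.
Stress increase at mid-clay by the 2:1 spreading method:
Δσ = qBL/((B+z)(L+z)) = 103×3.1×6.5/((3.1+3.95)(6.5+3.95)) = 28.171 kPa
Final effective stress: σ'_f = 156 + 28.171 = 184.17 kPa.
σ'_f = 184.17 > σ'_p = 165 kPa, so the stress path crosses the preconsolidation pressure — recompression up to σ'_p, then virgin compression beyond:
S_c = H/(1+e₀)·[C_r·log₁₀(σ'_p/σ'_0) + C_c·log₁₀(σ'_f/σ'_p)]
    = 3.1/1.68 × [0.066×log₁₀(165/156) + 0.38×log₁₀(184.17/165)]
    = 1.8452 × [0.0016077 + 0.018139] = 0.03644 m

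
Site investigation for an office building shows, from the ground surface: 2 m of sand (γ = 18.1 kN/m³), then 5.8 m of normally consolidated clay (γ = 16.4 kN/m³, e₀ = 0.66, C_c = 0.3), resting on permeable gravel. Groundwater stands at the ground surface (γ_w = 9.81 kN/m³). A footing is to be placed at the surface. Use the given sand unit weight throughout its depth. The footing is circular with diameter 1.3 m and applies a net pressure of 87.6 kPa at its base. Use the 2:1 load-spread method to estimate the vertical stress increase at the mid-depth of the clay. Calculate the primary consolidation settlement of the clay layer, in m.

S_c ≈ 0.0466 m

Mid-depth of clay below the ground surface: z = 2 + 5.8/2 = 4.9 m.
Total vertical stress at mid-clay: σ_v = 18.1×2 + 16.4×2.9 = 83.76 kPa.
Pore pressure: u = 9.81×(4.9 − 0) = 48.069 kPa.
Initial effective stress: σ'_0 = σ_v − u = 83.76 − 48.069 = 35.691 kPa.
Stress increase at mid-clay by the 2:1 spreading method:
Δσ ≈ qD²/(D+z)² = 87.6×1.3²/(1.3+4.9)² = 3.8513 kPa
Final effective stress: σ'_f = σ'_0 + Δσ = 35.691 + 3.8513 = 39.542 kPa.
Normally consolidated clay, so the full stress increment lies on the virgin compression line:
S_c = C_c·H/(1+e₀)·log₁₀(σ'_f/σ'_0) = 0.3×5.8/(1+0.66)×log₁₀(39.542/35.691)
    = 1.0482 × 0.0445 = 0.04664 m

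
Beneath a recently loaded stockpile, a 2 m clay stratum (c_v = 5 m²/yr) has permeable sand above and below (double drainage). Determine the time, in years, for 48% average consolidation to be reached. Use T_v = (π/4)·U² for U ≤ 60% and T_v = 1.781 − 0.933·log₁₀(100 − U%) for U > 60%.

Drainage path length: H_d = H/2 = 1 m (double drainage).
U ≤ 60%: T_v = (π/4)·U² = (π/4)×0.48² = 0.18096.
t = T_v·H_d²/c_v = 0.18096×1²/5 = 0.03619 years.

t ≈ 0.0362 years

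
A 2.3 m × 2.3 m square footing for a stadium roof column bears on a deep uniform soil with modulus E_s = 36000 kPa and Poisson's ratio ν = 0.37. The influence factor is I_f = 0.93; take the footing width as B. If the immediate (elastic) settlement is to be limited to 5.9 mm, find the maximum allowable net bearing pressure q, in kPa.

S_e = q·B·(1−ν²)/E_s · I_f  ⇒  q = S_e·E_s / (B·(1−ν²)·I_f).
q = 0.0059 × 36000 / (2.3 × 0.8631 × 0.93) = 115 kPa

q ≈ 115 kPa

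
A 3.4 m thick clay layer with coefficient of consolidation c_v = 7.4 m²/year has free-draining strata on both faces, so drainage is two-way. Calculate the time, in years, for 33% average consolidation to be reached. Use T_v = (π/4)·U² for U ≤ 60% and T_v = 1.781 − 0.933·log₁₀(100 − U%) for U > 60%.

t ≈ 0.0334 years

Drainage path length: H_d = H/2 = 1.7 m (double drainage).
U ≤ 60%: T_v = (π/4)·U² = (π/4)×0.33² = 0.08553.
t = T_v·H_d²/c_v = 0.08553×1.7²/7.4 = 0.0334 years.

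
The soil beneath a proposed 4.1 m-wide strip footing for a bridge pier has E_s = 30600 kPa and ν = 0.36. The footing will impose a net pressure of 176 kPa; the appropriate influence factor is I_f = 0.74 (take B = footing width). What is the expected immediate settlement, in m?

S_e ≈ 0.0152 m

Immediate (elastic) settlement: S_e = q·B·(1−ν²)/E_s · I_f.
S_e = 176 × 4.1 × (1 − 0.36²) / 30600 × 0.74
    = 176 × 4.1 × 0.8704 / 30600 × 0.74
    = 0.01519 m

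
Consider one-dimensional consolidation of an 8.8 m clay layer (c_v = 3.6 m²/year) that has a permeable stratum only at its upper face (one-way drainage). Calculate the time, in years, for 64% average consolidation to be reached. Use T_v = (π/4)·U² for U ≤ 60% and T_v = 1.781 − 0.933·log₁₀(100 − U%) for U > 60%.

t ≈ 7.08 years

Drainage path length: H_d = H = 8.8 m (single drainage).
U > 60%: T_v = 1.781 − 0.933·log₁₀(100 − 64) = 0.32897.
t = T_v·H_d²/c_v = 0.32897×8.8²/3.6 = 7.077 years.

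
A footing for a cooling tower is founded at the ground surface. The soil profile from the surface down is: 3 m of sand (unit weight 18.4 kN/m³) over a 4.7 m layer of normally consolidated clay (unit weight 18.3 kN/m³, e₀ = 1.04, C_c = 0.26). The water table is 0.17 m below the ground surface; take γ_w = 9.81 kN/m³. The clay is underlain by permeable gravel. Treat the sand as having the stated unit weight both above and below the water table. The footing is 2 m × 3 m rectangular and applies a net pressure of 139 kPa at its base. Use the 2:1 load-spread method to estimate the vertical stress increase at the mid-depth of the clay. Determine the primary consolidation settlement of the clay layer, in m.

S_c ≈ 0.0656 m

Mid-depth of clay below the ground surface: z = 3 + 4.7/2 = 5.35 m.
Total vertical stress at mid-clay: σ_v = 18.4×3 + 18.3×2.35 = 98.205 kPa.
Pore pressure: u = 9.81×(5.35 − 0.17) = 50.816 kPa.
Initial effective stress: σ'_0 = σ_v − u = 98.205 − 50.816 = 47.389 kPa.
Stress increase at mid-clay by the 2:1 spreading method:
Δσ = qBL/((B+z)(L+z)) = 139×2×3/((2+5.35)(3+5.35)) = 13.589 kPa
Final effective stress: σ'_f = σ'_0 + Δσ = 47.389 + 13.589 = 60.978 kPa.
Normally consolidated clay, so the full stress increment lies on the virgin compression line:
S_c = C_c·H/(1+e₀)·log₁₀(σ'_f/σ'_0) = 0.26×4.7/(1+1.04)×log₁₀(60.978/47.389)
    = 0.59902 × 0.1095 = 0.06559 m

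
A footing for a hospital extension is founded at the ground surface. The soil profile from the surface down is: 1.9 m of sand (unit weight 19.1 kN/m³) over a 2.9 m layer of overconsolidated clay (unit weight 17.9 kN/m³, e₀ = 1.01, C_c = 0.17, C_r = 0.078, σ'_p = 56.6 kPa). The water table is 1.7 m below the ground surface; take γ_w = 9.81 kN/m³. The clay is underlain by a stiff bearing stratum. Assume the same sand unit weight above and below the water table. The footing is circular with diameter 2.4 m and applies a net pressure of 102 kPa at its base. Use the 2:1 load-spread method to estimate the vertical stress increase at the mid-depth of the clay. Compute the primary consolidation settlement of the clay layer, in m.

Mid-depth of clay below the ground surface: z = 1.9 + 2.9/2 = 3.35 m.
Total vertical stress at mid-clay: σ_v = 19.1×1.9 + 17.9×1.45 = 62.245 kPa.
Pore pressure: u = 9.81×(3.35 − 1.7) = 16.186 kPa.
Initial effective stress: σ'_0 = σ_v − u = 62.245 − 16.186 = 46.059 kPa.
Stress increase at mid-clay by the 2:1 spreading method:
Δσ ≈ qD²/(D+z)² = 102×2.4²/(2.4+3.35)² = 17.77 kPa
Final effective stress: σ'_f = 46.059 + 17.77 = 63.829 kPa.
σ'_f = 63.829 > σ'_p = 56.6 kPa, so the stress path crosses the preconsolidation pressure — recompression up to σ'_p, then virgin compression beyond:
S_c = H/(1+e₀)·[C_r·log₁₀(σ'_p/σ'_0) + C_c·log₁₀(σ'_f/σ'_p)]
    = 2.9/2.01 × [0.078×log₁₀(56.6/46.059) + 0.17×log₁₀(63.829/56.6)]
    = 1.4428 × [0.0069812 + 0.0088743] = 0.02288 m

S_c ≈ 0.0229 m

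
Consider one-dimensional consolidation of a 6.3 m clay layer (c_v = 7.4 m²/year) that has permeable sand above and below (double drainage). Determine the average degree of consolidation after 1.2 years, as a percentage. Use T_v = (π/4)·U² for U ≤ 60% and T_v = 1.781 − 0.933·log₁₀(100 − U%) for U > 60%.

U ≈ 91.1 %

Drainage path length: H_d = H/2 = 3.15 m (double drainage).
T_v = c_v·t/H_d² = 7.4×1.2/3.15² = 0.89494.
T_v = 0.89494 corresponds to the U > 60% branch:
U = 1 − 10^((1.781 − T_v)/0.933)/100 = 0.9109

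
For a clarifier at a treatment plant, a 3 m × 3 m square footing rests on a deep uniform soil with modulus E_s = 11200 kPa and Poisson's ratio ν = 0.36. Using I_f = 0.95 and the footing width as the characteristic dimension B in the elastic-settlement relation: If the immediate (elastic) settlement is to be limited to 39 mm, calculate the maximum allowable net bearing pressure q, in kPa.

q ≈ 176 kPa

S_e = q·B·(1−ν²)/E_s · I_f  ⇒  q = S_e·E_s / (B·(1−ν²)·I_f).
q = 0.039 × 11200 / (3 × 0.8704 × 0.95) = 176.1 kPa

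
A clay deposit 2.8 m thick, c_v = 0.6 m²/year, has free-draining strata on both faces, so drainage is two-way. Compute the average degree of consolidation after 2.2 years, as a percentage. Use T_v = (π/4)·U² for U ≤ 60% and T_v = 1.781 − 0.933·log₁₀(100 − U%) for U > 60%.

U ≈ 84.6 %

Drainage path length: H_d = H/2 = 1.4 m (double drainage).
T_v = c_v·t/H_d² = 0.6×2.2/1.4² = 0.67347.
T_v = 0.67347 corresponds to the U > 60% branch:
U = 1 − 10^((1.781 − T_v)/0.933)/100 = 0.8462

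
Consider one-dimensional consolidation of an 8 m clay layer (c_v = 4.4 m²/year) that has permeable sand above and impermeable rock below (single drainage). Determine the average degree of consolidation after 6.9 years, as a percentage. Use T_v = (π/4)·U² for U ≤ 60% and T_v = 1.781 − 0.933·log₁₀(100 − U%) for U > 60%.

U ≈ 74.9 %

Drainage path length: H_d = H = 8 m (single drainage).
T_v = c_v·t/H_d² = 4.4×6.9/8² = 0.47438.
T_v = 0.47438 corresponds to the U > 60% branch:
U = 1 − 10^((1.781 − T_v)/0.933)/100 = 0.7486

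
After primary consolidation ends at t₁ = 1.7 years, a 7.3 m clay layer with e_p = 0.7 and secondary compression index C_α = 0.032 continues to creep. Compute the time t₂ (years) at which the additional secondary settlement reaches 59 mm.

S_s = C_α·H/(1+e_p)·log₁₀(t₂/t₁) ⇒ log₁₀(t₂/t₁) = S_s·(1+e_p)/(C_α·H).
log₁₀(t₂/t₁) = 0.059 × (1+0.7) / (0.032×7.3) = 0.4294
t₂ = t₁ × 10^0.4294 = 1.7 × 2.688 = 4.569 years

t₂ ≈ 4.57 years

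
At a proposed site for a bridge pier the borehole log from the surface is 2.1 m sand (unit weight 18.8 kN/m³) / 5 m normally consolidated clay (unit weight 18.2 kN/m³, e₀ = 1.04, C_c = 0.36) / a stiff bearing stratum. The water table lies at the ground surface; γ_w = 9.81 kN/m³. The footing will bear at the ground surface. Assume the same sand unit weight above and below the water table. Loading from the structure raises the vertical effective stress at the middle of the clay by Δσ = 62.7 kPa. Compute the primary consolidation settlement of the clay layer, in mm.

Mid-depth of clay below the ground surface: z = 2.1 + 5/2 = 4.6 m.
Total vertical stress at mid-clay: σ_v = 18.8×2.1 + 18.2×2.5 = 84.98 kPa.
Pore pressure: u = 9.81×(4.6 − 0) = 45.126 kPa.
Initial effective stress: σ'_0 = σ_v − u = 84.98 − 45.126 = 39.854 kPa.
Final effective stress: σ'_f = σ'_0 + Δσ = 39.854 + 62.7 = 102.55 kPa.
Normally consolidated clay, so the full stress increment lies on the virgin compression line:
S_c = C_c·H/(1+e₀)·log₁₀(σ'_f/σ'_0) = 0.36×5/(1+1.04)×log₁₀(102.55/39.854)
    = 0.88235 × 0.41046 = 0.3622 m

S_c ≈ 362 mm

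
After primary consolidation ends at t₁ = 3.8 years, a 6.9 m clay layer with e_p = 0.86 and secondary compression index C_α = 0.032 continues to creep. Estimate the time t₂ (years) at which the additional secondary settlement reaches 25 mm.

S_s = C_α·H/(1+e_p)·log₁₀(t₂/t₁) ⇒ log₁₀(t₂/t₁) = S_s·(1+e_p)/(C_α·H).
log₁₀(t₂/t₁) = 0.025 × (1+0.86) / (0.032×6.9) = 0.2106
t₂ = t₁ × 10^0.2106 = 3.8 × 1.624 = 6.171 years

t₂ ≈ 6.17 years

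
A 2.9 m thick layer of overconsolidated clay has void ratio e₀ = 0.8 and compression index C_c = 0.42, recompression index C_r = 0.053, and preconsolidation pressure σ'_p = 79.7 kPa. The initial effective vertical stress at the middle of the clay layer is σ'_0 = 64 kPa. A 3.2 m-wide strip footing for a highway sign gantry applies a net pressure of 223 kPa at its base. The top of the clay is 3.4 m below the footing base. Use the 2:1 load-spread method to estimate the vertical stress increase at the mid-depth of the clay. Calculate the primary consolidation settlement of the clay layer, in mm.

S_c ≈ 199 mm

Mid-depth of clay below the footing base: z = 3.4 + 2.9/2 = 4.85 m.
Stress increase at mid-clay by the 2:1 spreading method:
Δσ = qB/(B+z) = 223×3.2/(3.2+4.85) = 88.646 kPa
Final effective stress: σ'_f = 64 + 88.646 = 152.65 kPa.
σ'_f = 152.65 > σ'_p = 79.7 kPa, so the stress path crosses the preconsolidation pressure — recompression up to σ'_p, then virgin compression beyond:
S_c = H/(1+e₀)·[C_r·log₁₀(σ'_p/σ'_0) + C_c·log₁₀(σ'_f/σ'_p)]
    = 2.9/1.8 × [0.053×log₁₀(79.7/64) + 0.42×log₁₀(152.65/79.7)]
    = 1.6111 × [0.0050498 + 0.11854] = 0.1991 m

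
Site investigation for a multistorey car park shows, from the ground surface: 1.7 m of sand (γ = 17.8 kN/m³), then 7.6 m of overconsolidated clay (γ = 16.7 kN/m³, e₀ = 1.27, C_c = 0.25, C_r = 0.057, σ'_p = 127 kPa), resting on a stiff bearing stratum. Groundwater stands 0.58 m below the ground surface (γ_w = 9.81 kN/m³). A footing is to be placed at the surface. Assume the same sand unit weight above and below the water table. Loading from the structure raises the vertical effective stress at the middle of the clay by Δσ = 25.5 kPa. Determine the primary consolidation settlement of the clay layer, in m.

Mid-depth of clay below the ground surface: z = 1.7 + 7.6/2 = 5.5 m.
Total vertical stress at mid-clay: σ_v = 17.8×1.7 + 16.7×3.8 = 93.72 kPa.
Pore pressure: u = 9.81×(5.5 − 0.58) = 48.265 kPa.
Initial effective stress: σ'_0 = σ_v − u = 93.72 − 48.265 = 45.455 kPa.
Final effective stress: σ'_f = 45.455 + 25.5 = 70.955 kPa.
σ'_f = 70.955 ≤ σ'_p = 127 kPa, so the clay remains overconsolidated and only the recompression index applies:
S_c = C_r·H/(1+e₀)·log₁₀(σ'_f/σ'_0) = 0.057×7.6/2.27×log₁₀(70.955/45.455)
    = 0.19084 × 0.1934 = 0.03691 m

S_c ≈ 0.0369 m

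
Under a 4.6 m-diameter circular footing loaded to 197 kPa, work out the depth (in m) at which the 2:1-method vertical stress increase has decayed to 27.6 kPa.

2:1 spreading — at depth z the loaded area has grown by z in each plan dimension:
qD²/(D+z)² = Δσ_z ⇒ z = D(√(q/Δσ_z) − 1) = 4.6×(√(197/27.6) − 1) = 7.69 m

z ≈ 7.69 m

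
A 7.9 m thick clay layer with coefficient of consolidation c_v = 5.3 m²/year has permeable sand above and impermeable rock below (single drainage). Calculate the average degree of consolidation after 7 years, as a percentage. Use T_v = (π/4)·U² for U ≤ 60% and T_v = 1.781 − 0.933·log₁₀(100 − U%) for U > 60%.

Drainage path length: H_d = H = 7.9 m (single drainage).
T_v = c_v·t/H_d² = 5.3×7/7.9² = 0.59446.
T_v = 0.59446 corresponds to the U > 60% branch:
U = 1 − 10^((1.781 − T_v)/0.933)/100 = 0.813

U ≈ 81.3 %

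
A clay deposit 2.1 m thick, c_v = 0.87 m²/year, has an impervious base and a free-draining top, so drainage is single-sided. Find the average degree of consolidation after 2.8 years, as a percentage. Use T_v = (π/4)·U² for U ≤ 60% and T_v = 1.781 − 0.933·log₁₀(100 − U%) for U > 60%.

U ≈ 79.3 %

Drainage path length: H_d = H = 2.1 m (single drainage).
T_v = c_v·t/H_d² = 0.87×2.8/2.1² = 0.55238.
T_v = 0.55238 corresponds to the U > 60% branch:
U = 1 − 10^((1.781 − T_v)/0.933)/100 = 0.7926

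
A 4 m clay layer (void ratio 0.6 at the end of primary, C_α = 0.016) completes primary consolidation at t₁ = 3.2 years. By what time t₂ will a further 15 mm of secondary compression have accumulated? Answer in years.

t₂ ≈ 7.59 years

S_s = C_α·H/(1+e_p)·log₁₀(t₂/t₁) ⇒ log₁₀(t₂/t₁) = S_s·(1+e_p)/(C_α·H).
log₁₀(t₂/t₁) = 0.015 × (1+0.6) / (0.016×4) = 0.375
t₂ = t₁ × 10^0.375 = 3.2 × 2.371 = 7.588 years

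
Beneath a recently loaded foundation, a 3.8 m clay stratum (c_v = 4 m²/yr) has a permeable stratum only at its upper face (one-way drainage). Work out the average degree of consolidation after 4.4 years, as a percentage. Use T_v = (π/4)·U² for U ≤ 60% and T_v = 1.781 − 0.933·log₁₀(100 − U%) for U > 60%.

U ≈ 96 %

Drainage path length: H_d = H = 3.8 m (single drainage).
T_v = c_v·t/H_d² = 4×4.4/3.8² = 1.2188.
T_v = 1.2188 corresponds to the U > 60% branch:
U = 1 − 10^((1.781 − T_v)/0.933)/100 = 0.96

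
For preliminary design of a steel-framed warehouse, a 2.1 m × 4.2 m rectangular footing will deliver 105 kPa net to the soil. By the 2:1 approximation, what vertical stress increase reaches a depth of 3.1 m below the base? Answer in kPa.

By the 2:1 method the load spreads at 1 horizontal : 2 vertical, so at depth z the loaded area has grown by z in each plan dimension:
Δσ = qBL/((B+z)(L+z)) = 105×2.1×4.2/((2.1+3.1)(4.2+3.1)) = 24.397 kPa

Δσ_z ≈ 24.4 kPa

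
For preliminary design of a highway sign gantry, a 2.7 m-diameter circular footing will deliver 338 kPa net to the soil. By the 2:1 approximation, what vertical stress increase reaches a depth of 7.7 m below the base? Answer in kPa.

By the 2:1 method the load spreads at 1 horizontal : 2 vertical, so at depth z the loaded area has grown by z in each plan dimension:
Δσ ≈ qD²/(D+z)² = 338×2.7²/(2.7+7.7)² = 22.781 kPa

Δσ_z ≈ 22.8 kPa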